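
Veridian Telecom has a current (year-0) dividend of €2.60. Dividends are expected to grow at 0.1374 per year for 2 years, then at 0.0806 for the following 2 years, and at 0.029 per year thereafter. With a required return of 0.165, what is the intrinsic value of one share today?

€25.58

Three-stage DDM. Project D₁…D_4; terminal Gordon value at t=4 with g = 0.029; discount at r = 0.165.
D_1 = 2.9572
D_2 = 3.3636
D_3 = 3.6347
D_4 = 3.9276
TV_4 = 4.0415/(0.165−0.029) = 29.7171
P₀ = Σ Dₜ/(1+r)ᵗ + TV_4/(1+r)^4 = 25.5801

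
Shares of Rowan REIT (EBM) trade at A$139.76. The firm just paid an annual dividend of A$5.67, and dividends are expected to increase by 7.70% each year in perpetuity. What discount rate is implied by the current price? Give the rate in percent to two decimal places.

12.07%

Rearranging the constant-growth DDM: r = D₁/P₀ + g.
D₁ = 5.67 × (1 + 0.077) = 6.1066.
r = 6.1066 / 139.76 + 0.077 = 0.04369 + 0.077 = 0.12069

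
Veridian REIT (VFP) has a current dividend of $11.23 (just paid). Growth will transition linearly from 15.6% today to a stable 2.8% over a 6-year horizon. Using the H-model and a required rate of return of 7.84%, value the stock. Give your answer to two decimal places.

$314.62

H-model: P₀ = D₀[(1+g_L) + H(g_S−g_L)]/(r−g_L), with H = 6/2 = 3.
P₀ = 11.23 × [(1+0.028) + 3×(0.156−0.028)] / (0.0784−0.028)
   = 11.23 × 1.4120 / 0.0504 = 314.6183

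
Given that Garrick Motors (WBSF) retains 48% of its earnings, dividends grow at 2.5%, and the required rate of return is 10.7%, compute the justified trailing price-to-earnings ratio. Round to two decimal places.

6.50

Payout ratio b = 1 − 0.48 = 0.52.
Justified trailing P/E = b(1+g)/(r−g) = 0.52×(1+0.025)/(0.107−0.025) = 6.5000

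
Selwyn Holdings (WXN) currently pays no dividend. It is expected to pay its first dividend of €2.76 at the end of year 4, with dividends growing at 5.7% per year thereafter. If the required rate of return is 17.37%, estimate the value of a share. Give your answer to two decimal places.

Deferred-dividend DDM. At t=3 the remaining stream is a growing perpetuity with first payment D_4 = 2.76.
V_3 = D_4/(r−g) = 2.76/(0.1737−0.057) = 23.6504
P₀ = V_3/(1+r)^3 = 23.6504/(1+0.1737)^3 = 14.6274

€14.63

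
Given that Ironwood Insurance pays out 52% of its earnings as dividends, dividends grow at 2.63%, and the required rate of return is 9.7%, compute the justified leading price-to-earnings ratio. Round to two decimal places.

Justified leading P/E = b/(r−g) = 0.52/(0.097−0.0263) = 7.3550

7.36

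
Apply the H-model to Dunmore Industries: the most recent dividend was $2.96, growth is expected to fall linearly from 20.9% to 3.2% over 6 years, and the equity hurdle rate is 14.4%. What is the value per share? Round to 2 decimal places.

H-model: P₀ = D₀[(1+g_L) + H(g_S−g_L)]/(r−g_L), with H = 6/2 = 3.
P₀ = 2.96 × [(1+0.032) + 3×(0.209−0.032)] / (0.144−0.032)
   = 2.96 × 1.5630 / 0.112 = 41.3079

$41.31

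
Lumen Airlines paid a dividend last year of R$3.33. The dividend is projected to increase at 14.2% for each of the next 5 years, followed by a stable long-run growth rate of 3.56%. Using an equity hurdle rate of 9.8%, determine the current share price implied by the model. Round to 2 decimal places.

R$86.02

Two-stage DDM. Project D₁…D_5 at 0.142, terminal growth 0.0356, discount at r = 0.098.
D_1 = 3.8029
D_2 = 4.3429
D_3 = 4.9596
D_4 = 5.6638
D_5 = 6.4681
Terminal value at t=5: TV = D_6/(r−g) = 6.6983/(0.098−0.0356) = 107.3451
P₀ = 3.8029/(1+0.098)^1 + 4.3429/(1+0.098)^2 + 4.9596/(1+0.098)^3 + 5.6638/(1+0.098)^4 + 6.4681/(1+0.098)^5 + 107.3451/(1+0.098)^5 = 86.0240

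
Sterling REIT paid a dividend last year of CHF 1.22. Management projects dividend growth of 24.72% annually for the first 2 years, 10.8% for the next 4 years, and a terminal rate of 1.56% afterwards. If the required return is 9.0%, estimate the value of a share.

CHF 32.93

Three-stage DDM. Project D₁…D_6; terminal Gordon value at t=6 with g = 0.0156; discount at r = 0.09.
D_1 = 1.5216
D_2 = 1.8977
D_3 = 2.1027
D_4 = 2.3298
D_5 = 2.5814
D_6 = 2.8602
TV_6 = 2.9048/(0.09−0.0156) = 39.0428
P₀ = Σ Dₜ/(1+r)ᵗ + TV_6/(1+r)^6 = 32.9304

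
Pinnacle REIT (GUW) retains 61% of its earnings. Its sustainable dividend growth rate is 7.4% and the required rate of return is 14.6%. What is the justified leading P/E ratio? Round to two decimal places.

5.42

Payout ratio b = 1 − 0.61 = 0.39.
Justified leading P/E = b/(r−g) = 0.39/(0.146−0.074) = 5.4167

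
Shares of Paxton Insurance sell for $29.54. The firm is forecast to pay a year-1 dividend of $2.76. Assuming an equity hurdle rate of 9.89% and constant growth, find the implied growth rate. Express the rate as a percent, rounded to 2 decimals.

0.55%

From P₀ = D₁/(r − g), the implied growth is g = r − D₁/P₀.
g = 0.0989 − 2.76/29.54 = 0.0989 − 0.09343 = 0.00547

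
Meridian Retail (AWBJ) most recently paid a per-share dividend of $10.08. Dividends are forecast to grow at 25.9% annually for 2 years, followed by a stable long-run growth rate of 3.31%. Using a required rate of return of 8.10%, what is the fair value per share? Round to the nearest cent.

$320.31

Two-stage DDM. Project D₁…D_2 at 0.259, terminal growth 0.0331, discount at r = 0.081.
D_1 = 12.6907
D_2 = 15.9776
Terminal value at t=2: TV = D_3/(r−g) = 16.5065/(0.081−0.0331) = 344.6028
P₀ = 12.6907/(1+0.081)^1 + 15.9776/(1+0.081)^2 + 344.6028/(1+0.081)^2 = 320.3077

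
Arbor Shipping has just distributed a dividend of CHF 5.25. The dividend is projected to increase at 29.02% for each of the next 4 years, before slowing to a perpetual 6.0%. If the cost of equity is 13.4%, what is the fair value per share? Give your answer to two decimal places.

CHF 155.31

Two-stage DDM. Project D₁…D_4 at 0.2902, terminal growth 0.06, discount at r = 0.134.
D_1 = 6.7736
D_2 = 8.7392
D_3 = 11.2754
D_4 = 14.5475
Terminal value at t=4: TV = D_5/(r−g) = 15.4203/(0.134−0.06) = 208.3827
P₀ = 6.7736/(1+0.134)^1 + 8.7392/(1+0.134)^2 + 11.2754/(1+0.134)^3 + 14.5475/(1+0.134)^4 + 208.3827/(1+0.134)^4 = 155.3093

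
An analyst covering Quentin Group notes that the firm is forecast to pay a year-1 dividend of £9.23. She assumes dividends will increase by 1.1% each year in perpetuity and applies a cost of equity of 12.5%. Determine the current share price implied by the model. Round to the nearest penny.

Gordon growth model: P₀ = D₁/(r − g), with D₁ = 9.23 given directly.
P₀ = 9.2300 / (0.125 − 0.011) = 9.2300 / 0.114 = 80.9649

£80.96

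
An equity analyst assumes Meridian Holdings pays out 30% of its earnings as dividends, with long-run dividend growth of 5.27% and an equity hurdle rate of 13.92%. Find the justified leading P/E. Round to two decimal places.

3.47

Justified leading P/E = b/(r−g) = 0.30/(0.1392−0.0527) = 3.4682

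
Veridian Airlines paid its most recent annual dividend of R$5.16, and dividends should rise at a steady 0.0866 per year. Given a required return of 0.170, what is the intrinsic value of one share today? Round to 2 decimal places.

Gordon growth model: P₀ = D₁/(r − g). D₁ = 5.16 × (1 + 0.0866) = 5.6069.
P₀ = 5.6069 / (0.17 − 0.0866) = 5.6069 / 0.0834 = 67.2285

R$67.23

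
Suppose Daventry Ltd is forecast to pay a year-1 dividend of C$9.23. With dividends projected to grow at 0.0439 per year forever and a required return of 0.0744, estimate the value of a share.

C$302.62

Gordon growth model: P₀ = D₁/(r − g), with D₁ = 9.23 given directly.
P₀ = 9.2300 / (0.0744 − 0.0439) = 9.2300 / 0.0305 = 302.6230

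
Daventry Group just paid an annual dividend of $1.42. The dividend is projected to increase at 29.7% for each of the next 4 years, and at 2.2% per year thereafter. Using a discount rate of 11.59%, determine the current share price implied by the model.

$36.60

Two-stage DDM. Project D₁…D_4 at 0.297, terminal growth 0.022, discount at r = 0.1159.
D_1 = 1.8417
D_2 = 2.3887
D_3 = 3.0982
D_4 = 4.0184
Terminal value at t=4: TV = D_5/(r−g) = 4.1068/(0.1159−0.022) = 43.7354
P₀ = 1.8417/(1+0.1159)^1 + 2.3887/(1+0.1159)^2 + 3.0982/(1+0.1159)^3 + 4.0184/(1+0.1159)^4 + 43.7354/(1+0.1159)^4 = 36.5953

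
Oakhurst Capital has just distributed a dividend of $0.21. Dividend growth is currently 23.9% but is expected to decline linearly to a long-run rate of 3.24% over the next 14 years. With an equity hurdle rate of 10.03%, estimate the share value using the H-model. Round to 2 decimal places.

H-model: P₀ = D₀[(1+g_L) + H(g_S−g_L)]/(r−g_L), with H = 14/2 = 7.
P₀ = 0.21 × [(1+0.0324) + 7×(0.239−0.0324)] / (0.1003−0.0324)
   = 0.21 × 2.4786 / 0.0679 = 7.6658

$7.67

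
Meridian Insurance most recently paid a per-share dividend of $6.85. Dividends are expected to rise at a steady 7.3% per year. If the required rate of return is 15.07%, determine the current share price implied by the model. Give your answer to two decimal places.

$94.60

Gordon growth model: P₀ = D₁/(r − g). D₁ = 6.85 × (1 + 0.073) = 7.3500.
P₀ = 7.3500 / (0.1507 − 0.073) = 7.3500 / 0.0777 = 94.5952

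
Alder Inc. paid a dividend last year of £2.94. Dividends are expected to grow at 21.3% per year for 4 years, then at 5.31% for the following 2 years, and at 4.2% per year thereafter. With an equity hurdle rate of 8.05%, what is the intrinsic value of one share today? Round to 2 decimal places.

Three-stage DDM. Project D₁…D_6; terminal Gordon value at t=6 with g = 0.042; discount at r = 0.0805.
D_1 = 3.5662
D_2 = 4.3258
D_3 = 5.2472
D_4 = 6.3649
D_5 = 6.7029
D_6 = 7.0588
TV_6 = 7.3553/(0.0805−0.042) = 191.0455
P₀ = Σ Dₜ/(1+r)ᵗ + TV_6/(1+r)^6 = 144.8795

£144.88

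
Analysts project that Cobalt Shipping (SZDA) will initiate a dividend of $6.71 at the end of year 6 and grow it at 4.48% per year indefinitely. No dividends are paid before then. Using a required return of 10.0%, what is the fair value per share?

Deferred-dividend DDM. At t=5 the remaining stream is a growing perpetuity with first payment D_6 = 6.71.
V_5 = D_6/(r−g) = 6.71/(0.1−0.0448) = 121.5580
P₀ = V_5/(1+r)^5 = 121.5580/(1+0.1)^5 = 75.4779

$75.48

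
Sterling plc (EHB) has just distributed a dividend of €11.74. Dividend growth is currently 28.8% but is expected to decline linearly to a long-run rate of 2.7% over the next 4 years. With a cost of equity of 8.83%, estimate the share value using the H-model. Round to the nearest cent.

€296.66

H-model: P₀ = D₀[(1+g_L) + H(g_S−g_L)]/(r−g_L), with H = 4/2 = 2.
P₀ = 11.74 × [(1+0.027) + 2×(0.288−0.027)] / (0.0883−0.027)
   = 11.74 × 1.5490 / 0.0613 = 296.6600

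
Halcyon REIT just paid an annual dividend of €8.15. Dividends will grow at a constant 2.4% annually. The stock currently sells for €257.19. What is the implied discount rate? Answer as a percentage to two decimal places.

5.64%

Rearranging the constant-growth DDM: r = D₁/P₀ + g.
D₁ = 8.15 × (1 + 0.024) = 8.3456.
r = 8.3456 / 257.19 + 0.024 = 0.03245 + 0.024 = 0.05645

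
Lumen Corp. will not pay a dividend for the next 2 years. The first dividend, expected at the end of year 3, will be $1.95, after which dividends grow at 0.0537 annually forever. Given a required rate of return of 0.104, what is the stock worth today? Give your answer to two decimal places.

$31.81

Deferred-dividend DDM. At t=2 the remaining stream is a growing perpetuity with first payment D_3 = 1.95.
V_2 = D_3/(r−g) = 1.95/(0.104−0.0537) = 38.7674
P₀ = V_2/(1+r)^2 = 38.7674/(1+0.104)^2 = 31.8074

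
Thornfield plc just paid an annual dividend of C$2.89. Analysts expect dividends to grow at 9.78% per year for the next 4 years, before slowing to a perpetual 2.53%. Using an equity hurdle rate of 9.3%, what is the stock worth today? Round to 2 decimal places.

C$56.23

Two-stage DDM. Project D₁…D_4 at 0.0978, terminal growth 0.0253, discount at r = 0.093.
D_1 = 3.1726
D_2 = 3.4829
D_3 = 3.8236
D_4 = 4.1975
Terminal value at t=4: TV = D_5/(r−g) = 4.3037/(0.093−0.0253) = 63.5701
P₀ = 3.1726/(1+0.093)^1 + 3.4829/(1+0.093)^2 + 3.8236/(1+0.093)^3 + 4.1975/(1+0.093)^4 + 63.5701/(1+0.093)^4 = 56.2297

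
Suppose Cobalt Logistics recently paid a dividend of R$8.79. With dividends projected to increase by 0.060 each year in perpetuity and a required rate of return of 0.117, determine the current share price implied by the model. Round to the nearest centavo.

Gordon growth model: P₀ = D₁/(r − g). D₁ = 8.79 × (1 + 0.06) = 9.3174.
P₀ = 9.3174 / (0.117 − 0.06) = 9.3174 / 0.057 = 163.4632

R$163.46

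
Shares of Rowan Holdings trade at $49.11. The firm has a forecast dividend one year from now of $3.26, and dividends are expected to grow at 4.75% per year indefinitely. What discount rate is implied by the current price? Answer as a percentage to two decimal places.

11.39%

Rearranging the constant-growth DDM: r = D₁/P₀ + g.
r = 3.2600 / 49.11 + 0.0475 = 0.06638 + 0.0475 = 0.11388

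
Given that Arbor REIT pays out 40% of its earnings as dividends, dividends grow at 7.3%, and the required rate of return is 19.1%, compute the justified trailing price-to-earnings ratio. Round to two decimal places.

Justified trailing P/E = b(1+g)/(r−g) = 0.40×(1+0.073)/(0.191−0.073) = 3.6373

3.64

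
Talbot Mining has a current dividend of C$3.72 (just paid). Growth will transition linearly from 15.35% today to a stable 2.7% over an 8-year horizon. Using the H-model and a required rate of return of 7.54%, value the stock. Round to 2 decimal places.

C$117.83

H-model: P₀ = D₀[(1+g_L) + H(g_S−g_L)]/(r−g_L), with H = 8/2 = 4.
P₀ = 3.72 × [(1+0.027) + 4×(0.1535−0.027)] / (0.0754−0.027)
   = 3.72 × 1.5330 / 0.0484 = 117.8256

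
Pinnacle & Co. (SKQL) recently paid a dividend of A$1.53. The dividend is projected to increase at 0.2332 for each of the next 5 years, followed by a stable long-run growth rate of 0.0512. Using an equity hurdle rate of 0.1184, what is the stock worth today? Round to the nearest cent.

Two-stage DDM. Project D₁…D_5 at 0.2332, terminal growth 0.0512, discount at r = 0.1184.
D_1 = 1.8868
D_2 = 2.3268
D_3 = 2.8694
D_4 = 3.5386
D_5 = 4.3637
Terminal value at t=5: TV = D_6/(r−g) = 4.5872/(0.1184−0.0512) = 68.2614
P₀ = 1.8868/(1+0.1184)^1 + 2.3268/(1+0.1184)^2 + 2.8694/(1+0.1184)^3 + 3.5386/(1+0.1184)^4 + 4.3637/(1+0.1184)^5 + 68.2614/(1+0.1184)^5 = 49.3652

A$49.37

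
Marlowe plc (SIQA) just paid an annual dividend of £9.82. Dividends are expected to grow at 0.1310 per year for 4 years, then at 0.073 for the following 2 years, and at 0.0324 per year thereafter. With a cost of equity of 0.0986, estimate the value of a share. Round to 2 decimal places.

£227.66

Three-stage DDM. Project D₁…D_6; terminal Gordon value at t=6 with g = 0.0324; discount at r = 0.0986.
D_1 = 11.1064
D_2 = 12.5614
D_3 = 14.2069
D_4 = 16.0680
D_5 = 17.2410
D_6 = 18.4996
TV_6 = 19.0989/(0.0986−0.0324) = 288.5037
P₀ = Σ Dₜ/(1+r)ᵗ + TV_6/(1+r)^6 = 227.6611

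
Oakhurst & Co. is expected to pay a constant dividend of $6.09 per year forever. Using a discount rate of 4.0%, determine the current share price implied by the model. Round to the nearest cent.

$152.25

Zero-growth DDM (perpetuity): P₀ = D/r = 6.09 / 0.04 = 152.2500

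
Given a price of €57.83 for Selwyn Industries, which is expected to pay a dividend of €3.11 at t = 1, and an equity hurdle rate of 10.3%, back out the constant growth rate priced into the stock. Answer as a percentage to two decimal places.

From P₀ = D₁/(r − g), the implied growth is g = r − D₁/P₀.
g = 0.103 − 3.11/57.83 = 0.103 − 0.05378 = 0.04922

4.92%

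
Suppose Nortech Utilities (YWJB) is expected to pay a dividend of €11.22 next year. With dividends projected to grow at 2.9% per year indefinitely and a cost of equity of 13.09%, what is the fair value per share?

Gordon growth model: P₀ = D₁/(r − g), with D₁ = 11.22 given directly.
P₀ = 11.2200 / (0.1309 − 0.029) = 11.2200 / 0.1019 = 110.1079

€110.11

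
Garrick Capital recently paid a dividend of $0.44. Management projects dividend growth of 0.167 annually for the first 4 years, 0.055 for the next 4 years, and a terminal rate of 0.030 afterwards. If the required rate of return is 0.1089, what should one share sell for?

Three-stage DDM. Project D₁…D_8; terminal Gordon value at t=8 with g = 0.03; discount at r = 0.1089.
D_1 = 0.5135
D_2 = 0.5992
D_3 = 0.6993
D_4 = 0.8161
D_5 = 0.8610
D_6 = 0.9083
D_7 = 0.9583
D_8 = 1.0110
TV_8 = 1.0413/(0.1089−0.03) = 13.1979
P₀ = Σ Dₜ/(1+r)ᵗ + TV_8/(1+r)^8 = 9.6845

$9.68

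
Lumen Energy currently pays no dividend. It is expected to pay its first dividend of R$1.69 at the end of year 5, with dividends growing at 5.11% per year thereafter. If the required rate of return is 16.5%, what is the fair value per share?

R$8.05

Deferred-dividend DDM. At t=4 the remaining stream is a growing perpetuity with first payment D_5 = 1.69.
V_4 = D_5/(r−g) = 1.69/(0.165−0.0511) = 14.8376
P₀ = V_4/(1+r)^4 = 14.8376/(1+0.165)^4 = 8.0549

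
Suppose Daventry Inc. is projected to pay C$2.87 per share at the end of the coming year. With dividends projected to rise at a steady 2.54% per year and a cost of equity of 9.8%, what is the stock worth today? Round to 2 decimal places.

Gordon growth model: P₀ = D₁/(r − g), with D₁ = 2.87 given directly.
P₀ = 2.8700 / (0.098 − 0.0254) = 2.8700 / 0.0726 = 39.5317

C$39.53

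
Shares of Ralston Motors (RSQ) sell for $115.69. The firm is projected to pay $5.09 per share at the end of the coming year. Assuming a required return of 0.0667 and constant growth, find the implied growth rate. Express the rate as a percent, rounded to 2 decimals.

2.27%

From P₀ = D₁/(r − g), the implied growth is g = r − D₁/P₀.
g = 0.0667 − 5.09/115.69 = 0.0667 − 0.04400 = 0.02270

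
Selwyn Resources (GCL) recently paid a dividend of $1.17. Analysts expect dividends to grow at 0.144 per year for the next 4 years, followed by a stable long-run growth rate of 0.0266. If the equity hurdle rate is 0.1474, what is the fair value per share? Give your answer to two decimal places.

Two-stage DDM. Project D₁…D_4 at 0.144, terminal growth 0.0266, discount at r = 0.1474.
D_1 = 1.3385
D_2 = 1.5312
D_3 = 1.7517
D_4 = 2.0040
Terminal value at t=4: TV = D_5/(r−g) = 2.0573/(0.1474−0.0266) = 17.0304
P₀ = 1.3385/(1+0.1474)^1 + 1.5312/(1+0.1474)^2 + 1.7517/(1+0.1474)^3 + 2.0040/(1+0.1474)^4 + 17.0304/(1+0.1474)^4 = 14.4712

$14.47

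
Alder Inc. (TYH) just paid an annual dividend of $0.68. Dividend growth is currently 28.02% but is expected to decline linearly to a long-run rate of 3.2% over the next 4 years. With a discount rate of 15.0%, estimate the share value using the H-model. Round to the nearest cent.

$8.81

H-model: P₀ = D₀[(1+g_L) + H(g_S−g_L)]/(r−g_L), with H = 4/2 = 2.
P₀ = 0.68 × [(1+0.032) + 2×(0.2802−0.032)] / (0.15−0.032)
   = 0.68 × 1.5284 / 0.118 = 8.8077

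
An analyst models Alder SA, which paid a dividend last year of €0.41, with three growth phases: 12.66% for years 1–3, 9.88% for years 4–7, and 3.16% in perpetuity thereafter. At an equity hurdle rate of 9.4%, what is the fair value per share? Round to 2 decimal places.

€10.65

Three-stage DDM. Project D₁…D_7; terminal Gordon value at t=7 with g = 0.0316; discount at r = 0.094.
D_1 = 0.4619
D_2 = 0.5204
D_3 = 0.5863
D_4 = 0.6442
D_5 = 0.7078
D_6 = 0.7778
D_7 = 0.8546
TV_7 = 0.8816/(0.094−0.0316) = 14.1284
P₀ = Σ Dₜ/(1+r)ᵗ + TV_7/(1+r)^7 = 10.6486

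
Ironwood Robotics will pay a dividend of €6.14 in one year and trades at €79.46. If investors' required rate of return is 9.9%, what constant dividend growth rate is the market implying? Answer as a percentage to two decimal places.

From P₀ = D₁/(r − g), the implied growth is g = r − D₁/P₀.
g = 0.099 − 6.14/79.46 = 0.099 − 0.07727 = 0.02173

2.17%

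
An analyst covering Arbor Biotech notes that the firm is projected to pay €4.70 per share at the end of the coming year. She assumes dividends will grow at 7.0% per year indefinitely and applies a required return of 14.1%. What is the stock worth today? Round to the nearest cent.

€66.20

Gordon growth model: P₀ = D₁/(r − g), with D₁ = 4.70 given directly.
P₀ = 4.7000 / (0.141 − 0.07) = 4.7000 / 0.071 = 66.1972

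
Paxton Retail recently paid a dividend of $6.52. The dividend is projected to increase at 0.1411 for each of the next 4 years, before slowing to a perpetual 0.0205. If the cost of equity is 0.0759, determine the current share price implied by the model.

$182.25

Two-stage DDM. Project D₁…D_4 at 0.1411, terminal growth 0.0205, discount at r = 0.0759.
D_1 = 7.4400
D_2 = 8.4898
D_3 = 9.6877
D_4 = 11.0546
Terminal value at t=4: TV = D_5/(r−g) = 11.2812/(0.0759−0.0205) = 203.6318
P₀ = 7.4400/(1+0.0759)^1 + 8.4898/(1+0.0759)^2 + 9.6877/(1+0.0759)^3 + 11.0546/(1+0.0759)^4 + 203.6318/(1+0.0759)^4 = 182.2480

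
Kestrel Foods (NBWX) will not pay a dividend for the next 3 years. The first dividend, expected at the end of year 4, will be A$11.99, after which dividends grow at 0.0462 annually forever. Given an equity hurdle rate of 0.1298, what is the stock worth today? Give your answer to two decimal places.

Deferred-dividend DDM. At t=3 the remaining stream is a growing perpetuity with first payment D_4 = 11.99.
V_3 = D_4/(r−g) = 11.99/(0.1298−0.0462) = 143.4211
P₀ = V_3/(1+r)^3 = 143.4211/(1+0.1298)^3 = 99.4508

A$99.45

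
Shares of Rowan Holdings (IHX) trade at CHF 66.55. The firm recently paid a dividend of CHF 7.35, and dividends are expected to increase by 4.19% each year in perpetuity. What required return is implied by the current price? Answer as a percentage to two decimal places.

Rearranging the constant-growth DDM: r = D₁/P₀ + g.
D₁ = 7.35 × (1 + 0.0419) = 7.6580.
r = 7.6580 / 66.55 + 0.0419 = 0.11507 + 0.0419 = 0.15697

15.70%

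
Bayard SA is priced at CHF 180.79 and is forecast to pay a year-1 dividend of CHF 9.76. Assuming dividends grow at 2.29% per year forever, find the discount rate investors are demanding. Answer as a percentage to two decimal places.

Rearranging the constant-growth DDM: r = D₁/P₀ + g.
r = 9.7600 / 180.79 + 0.0229 = 0.05399 + 0.0229 = 0.07689

7.69%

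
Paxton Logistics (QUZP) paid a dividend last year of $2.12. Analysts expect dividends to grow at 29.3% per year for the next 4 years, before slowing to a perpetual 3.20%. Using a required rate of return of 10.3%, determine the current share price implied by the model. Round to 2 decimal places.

Two-stage DDM. Project D₁…D_4 at 0.293, terminal growth 0.032, discount at r = 0.103.
D_1 = 2.7412
D_2 = 3.5443
D_3 = 4.5828
D_4 = 5.9256
Terminal value at t=4: TV = D_5/(r−g) = 6.1152/(0.103−0.032) = 86.1294
P₀ = 2.7412/(1+0.103)^1 + 3.5443/(1+0.103)^2 + 4.5828/(1+0.103)^3 + 5.9256/(1+0.103)^4 + 86.1294/(1+0.103)^4 = 71.0071

$71.01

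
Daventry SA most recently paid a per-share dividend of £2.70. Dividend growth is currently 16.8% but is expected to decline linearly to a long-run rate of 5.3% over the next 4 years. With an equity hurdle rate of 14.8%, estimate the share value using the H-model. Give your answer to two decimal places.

H-model: P₀ = D₀[(1+g_L) + H(g_S−g_L)]/(r−g_L), with H = 4/2 = 2.
P₀ = 2.70 × [(1+0.053) + 2×(0.168−0.053)] / (0.148−0.053)
   = 2.70 × 1.2830 / 0.095 = 36.4642

£36.46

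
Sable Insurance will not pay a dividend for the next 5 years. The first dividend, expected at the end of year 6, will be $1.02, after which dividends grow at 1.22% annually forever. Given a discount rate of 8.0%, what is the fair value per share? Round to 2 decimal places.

Deferred-dividend DDM. At t=5 the remaining stream is a growing perpetuity with first payment D_6 = 1.02.
V_5 = D_6/(r−g) = 1.02/(0.08−0.0122) = 15.0442
P₀ = V_5/(1+r)^5 = 15.0442/(1+0.08)^5 = 10.2389

$10.24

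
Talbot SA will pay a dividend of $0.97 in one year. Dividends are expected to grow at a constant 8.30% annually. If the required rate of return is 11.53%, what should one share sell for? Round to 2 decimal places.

Gordon growth model: P₀ = D₁/(r − g), with D₁ = 0.97 given directly.
P₀ = 0.9700 / (0.1153 − 0.083) = 0.9700 / 0.0323 = 30.0310

$30.03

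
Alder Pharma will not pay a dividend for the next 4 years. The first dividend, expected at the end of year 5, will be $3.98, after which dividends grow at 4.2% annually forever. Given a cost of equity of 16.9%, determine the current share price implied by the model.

Deferred-dividend DDM. At t=4 the remaining stream is a growing perpetuity with first payment D_5 = 3.98.
V_4 = D_5/(r−g) = 3.98/(0.169−0.042) = 31.3386
P₀ = V_4/(1+r)^4 = 31.3386/(1+0.169)^4 = 16.7811

$16.78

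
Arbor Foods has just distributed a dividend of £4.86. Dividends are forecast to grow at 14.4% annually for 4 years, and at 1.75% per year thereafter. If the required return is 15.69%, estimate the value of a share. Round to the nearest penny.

Two-stage DDM. Project D₁…D_4 at 0.144, terminal growth 0.0175, discount at r = 0.1569.
D_1 = 5.5598
D_2 = 6.3605
D_3 = 7.2764
D_4 = 8.3242
Terminal value at t=4: TV = D_5/(r−g) = 8.4698/(0.1569−0.0175) = 60.7592
P₀ = 5.5598/(1+0.1569)^1 + 6.3605/(1+0.1569)^2 + 7.2764/(1+0.1569)^3 + 8.3242/(1+0.1569)^4 + 60.7592/(1+0.1569)^4 = 52.8220

£52.82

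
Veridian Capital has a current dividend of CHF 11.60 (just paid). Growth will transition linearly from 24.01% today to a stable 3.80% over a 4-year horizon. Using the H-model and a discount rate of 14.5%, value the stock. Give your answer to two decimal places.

CHF 156.35

H-model: P₀ = D₀[(1+g_L) + H(g_S−g_L)]/(r−g_L), with H = 4/2 = 2.
P₀ = 11.60 × [(1+0.038) + 2×(0.2401−0.038)] / (0.145−0.038)
   = 11.60 × 1.4422 / 0.107 = 156.3507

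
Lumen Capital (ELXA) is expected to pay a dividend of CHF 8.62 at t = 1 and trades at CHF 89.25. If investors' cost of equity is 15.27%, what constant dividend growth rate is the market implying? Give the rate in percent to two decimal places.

From P₀ = D₁/(r − g), the implied growth is g = r − D₁/P₀.
g = 0.1527 − 8.62/89.25 = 0.1527 − 0.09658 = 0.05612

5.61%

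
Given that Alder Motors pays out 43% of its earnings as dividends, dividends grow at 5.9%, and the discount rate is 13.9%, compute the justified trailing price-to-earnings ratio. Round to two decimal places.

5.69

Justified trailing P/E = b(1+g)/(r−g) = 0.43×(1+0.059)/(0.139−0.059) = 5.6921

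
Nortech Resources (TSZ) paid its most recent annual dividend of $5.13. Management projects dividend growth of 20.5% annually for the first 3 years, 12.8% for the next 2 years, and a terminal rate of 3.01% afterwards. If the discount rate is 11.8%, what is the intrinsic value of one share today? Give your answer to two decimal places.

Three-stage DDM. Project D₁…D_5; terminal Gordon value at t=5 with g = 0.0301; discount at r = 0.118.
D_1 = 6.1817
D_2 = 7.4489
D_3 = 8.9759
D_4 = 10.1248
D_5 = 11.4208
TV_5 = 11.7646/(0.118−0.0301) = 133.8404
P₀ = Σ Dₜ/(1+r)ᵗ + TV_5/(1+r)^5 = 107.5576

$107.56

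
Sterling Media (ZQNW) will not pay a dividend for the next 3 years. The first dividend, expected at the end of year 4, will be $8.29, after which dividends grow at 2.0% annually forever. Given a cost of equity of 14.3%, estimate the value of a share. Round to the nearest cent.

Deferred-dividend DDM. At t=3 the remaining stream is a growing perpetuity with first payment D_4 = 8.29.
V_3 = D_4/(r−g) = 8.29/(0.143−0.02) = 67.3984
P₀ = V_3/(1+r)^3 = 67.3984/(1+0.143)^3 = 45.1347

$45.13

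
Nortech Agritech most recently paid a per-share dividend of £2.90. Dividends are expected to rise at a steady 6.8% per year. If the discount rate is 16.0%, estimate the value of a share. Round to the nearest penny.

Gordon growth model: P₀ = D₁/(r − g). D₁ = 2.90 × (1 + 0.068) = 3.0972.
P₀ = 3.0972 / (0.16 − 0.068) = 3.0972 / 0.092 = 33.6652

£33.67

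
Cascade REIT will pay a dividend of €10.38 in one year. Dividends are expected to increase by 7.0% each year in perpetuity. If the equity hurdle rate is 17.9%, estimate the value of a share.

Gordon growth model: P₀ = D₁/(r − g), with D₁ = 10.38 given directly.
P₀ = 10.3800 / (0.179 − 0.07) = 10.3800 / 0.109 = 95.2294

€95.23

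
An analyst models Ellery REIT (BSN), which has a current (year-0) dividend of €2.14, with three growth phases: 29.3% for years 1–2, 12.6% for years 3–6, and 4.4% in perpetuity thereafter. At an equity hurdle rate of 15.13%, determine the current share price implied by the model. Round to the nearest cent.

Three-stage DDM. Project D₁…D_6; terminal Gordon value at t=6 with g = 0.044; discount at r = 0.1513.
D_1 = 2.7670
D_2 = 3.5778
D_3 = 4.0286
D_4 = 4.5362
D_5 = 5.1077
D_6 = 5.7513
TV_6 = 6.0043/(0.1513−0.044) = 55.9584
P₀ = Σ Dₜ/(1+r)ᵗ + TV_6/(1+r)^6 = 39.3480

€39.35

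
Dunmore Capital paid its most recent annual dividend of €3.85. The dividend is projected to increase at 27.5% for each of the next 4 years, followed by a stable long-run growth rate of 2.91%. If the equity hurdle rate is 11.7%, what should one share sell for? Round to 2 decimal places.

€98.19

Two-stage DDM. Project D₁…D_4 at 0.275, terminal growth 0.0291, discount at r = 0.117.
D_1 = 4.9087
D_2 = 6.2587
D_3 = 7.9798
D_4 = 10.1742
Terminal value at t=4: TV = D_5/(r−g) = 10.4703/(0.117−0.0291) = 119.1160
P₀ = 4.9087/(1+0.117)^1 + 6.2587/(1+0.117)^2 + 7.9798/(1+0.117)^3 + 10.1742/(1+0.117)^4 + 119.1160/(1+0.117)^4 = 98.1891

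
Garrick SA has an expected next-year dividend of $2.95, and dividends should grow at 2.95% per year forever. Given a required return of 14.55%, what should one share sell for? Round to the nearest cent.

Gordon growth model: P₀ = D₁/(r − g), with D₁ = 2.95 given directly.
P₀ = 2.9500 / (0.1455 − 0.0295) = 2.9500 / 0.116 = 25.4310

$25.43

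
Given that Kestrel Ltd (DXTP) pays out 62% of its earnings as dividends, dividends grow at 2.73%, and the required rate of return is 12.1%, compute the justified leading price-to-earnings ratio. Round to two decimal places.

Justified leading P/E = b/(r−g) = 0.62/(0.121−0.0273) = 6.6169

6.62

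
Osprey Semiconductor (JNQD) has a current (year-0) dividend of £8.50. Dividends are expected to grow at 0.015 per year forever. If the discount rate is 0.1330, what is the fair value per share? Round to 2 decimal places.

Gordon growth model: P₀ = D₁/(r − g). D₁ = 8.50 × (1 + 0.015) = 8.6275.
P₀ = 8.6275 / (0.133 − 0.015) = 8.6275 / 0.118 = 73.1144

£73.11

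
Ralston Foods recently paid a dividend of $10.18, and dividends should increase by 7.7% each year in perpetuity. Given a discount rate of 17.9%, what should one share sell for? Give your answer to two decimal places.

Gordon growth model: P₀ = D₁/(r − g). D₁ = 10.18 × (1 + 0.077) = 10.9639.
P₀ = 10.9639 / (0.179 − 0.077) = 10.9639 / 0.102 = 107.4888

$107.49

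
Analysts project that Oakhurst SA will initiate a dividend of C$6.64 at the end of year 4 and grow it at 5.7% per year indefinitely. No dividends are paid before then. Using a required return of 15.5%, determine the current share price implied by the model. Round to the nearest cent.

Deferred-dividend DDM. At t=3 the remaining stream is a growing perpetuity with first payment D_4 = 6.64.
V_3 = D_4/(r−g) = 6.64/(0.155−0.057) = 67.7551
P₀ = V_3/(1+r)^3 = 67.7551/(1+0.155)^3 = 43.9740

C$43.97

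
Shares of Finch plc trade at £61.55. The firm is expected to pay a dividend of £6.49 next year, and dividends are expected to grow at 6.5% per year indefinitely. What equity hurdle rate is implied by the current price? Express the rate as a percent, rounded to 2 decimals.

17.04%

Rearranging the constant-growth DDM: r = D₁/P₀ + g.
r = 6.4900 / 61.55 + 0.065 = 0.10544 + 0.065 = 0.17044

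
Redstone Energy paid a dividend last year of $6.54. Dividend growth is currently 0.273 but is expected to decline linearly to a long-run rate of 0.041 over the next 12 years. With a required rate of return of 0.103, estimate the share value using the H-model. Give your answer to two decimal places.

$256.64

H-model: P₀ = D₀[(1+g_L) + H(g_S−g_L)]/(r−g_L), with H = 12/2 = 6.
P₀ = 6.54 × [(1+0.041) + 6×(0.273−0.041)] / (0.103−0.041)
   = 6.54 × 2.4330 / 0.062 = 256.6423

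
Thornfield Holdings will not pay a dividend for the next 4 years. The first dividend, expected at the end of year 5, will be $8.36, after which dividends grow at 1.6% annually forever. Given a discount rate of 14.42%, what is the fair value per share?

Deferred-dividend DDM. At t=4 the remaining stream is a growing perpetuity with first payment D_5 = 8.36.
V_4 = D_5/(r−g) = 8.36/(0.1442−0.016) = 65.2106
P₀ = V_4/(1+r)^4 = 65.2106/(1+0.1442)^4 = 38.0461

$38.05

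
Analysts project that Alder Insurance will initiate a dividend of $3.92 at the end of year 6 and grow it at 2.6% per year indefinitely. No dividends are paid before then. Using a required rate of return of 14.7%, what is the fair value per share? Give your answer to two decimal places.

Deferred-dividend DDM. At t=5 the remaining stream is a growing perpetuity with first payment D_6 = 3.92.
V_5 = D_6/(r−g) = 3.92/(0.147−0.026) = 32.3967
P₀ = V_5/(1+r)^5 = 32.3967/(1+0.147)^5 = 16.3186

$16.32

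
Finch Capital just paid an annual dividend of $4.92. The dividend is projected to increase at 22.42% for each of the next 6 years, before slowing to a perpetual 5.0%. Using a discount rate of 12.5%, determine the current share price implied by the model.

Two-stage DDM. Project D₁…D_6 at 0.2242, terminal growth 0.05, discount at r = 0.125.
D_1 = 6.0231
D_2 = 7.3734
D_3 = 9.0266
D_4 = 11.0503
D_5 = 13.5278
D_6 = 16.5607
Terminal value at t=6: TV = D_7/(r−g) = 17.3888/(0.125−0.05) = 231.8502
P₀ = 6.0231/(1+0.125)^1 + 7.3734/(1+0.125)^2 + 9.0266/(1+0.125)^3 + 11.0503/(1+0.125)^4 + 13.5278/(1+0.125)^5 + 16.5607/(1+0.125)^6 + 231.8502/(1+0.125)^6 = 154.4587

$154.46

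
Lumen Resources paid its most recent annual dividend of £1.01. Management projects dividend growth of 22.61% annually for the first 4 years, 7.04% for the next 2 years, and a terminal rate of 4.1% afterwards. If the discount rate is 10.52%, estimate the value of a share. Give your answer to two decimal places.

Three-stage DDM. Project D₁…D_6; terminal Gordon value at t=6 with g = 0.041; discount at r = 0.1052.
D_1 = 1.2384
D_2 = 1.5184
D_3 = 1.8617
D_4 = 2.2826
D_5 = 2.4433
D_6 = 2.6153
TV_6 = 2.7225/(0.1052−0.041) = 42.4065
P₀ = Σ Dₜ/(1+r)ᵗ + TV_6/(1+r)^6 = 31.4588

£31.46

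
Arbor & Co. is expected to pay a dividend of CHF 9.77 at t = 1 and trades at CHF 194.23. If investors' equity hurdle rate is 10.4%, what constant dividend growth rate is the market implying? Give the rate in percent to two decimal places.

5.37%

From P₀ = D₁/(r − g), the implied growth is g = r − D₁/P₀.
g = 0.104 − 9.77/194.23 = 0.104 − 0.05030 = 0.05370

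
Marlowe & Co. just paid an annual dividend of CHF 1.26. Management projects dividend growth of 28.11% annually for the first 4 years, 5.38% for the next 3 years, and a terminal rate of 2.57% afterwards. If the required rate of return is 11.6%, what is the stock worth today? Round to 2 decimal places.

CHF 33.98

Three-stage DDM. Project D₁…D_7; terminal Gordon value at t=7 with g = 0.0257; discount at r = 0.116.
D_1 = 1.6142
D_2 = 2.0679
D_3 = 2.6492
D_4 = 3.3939
D_5 = 3.5765
D_6 = 3.7689
D_7 = 3.9717
TV_7 = 4.0738/(0.116−0.0257) = 45.1138
P₀ = Σ Dₜ/(1+r)ᵗ + TV_7/(1+r)^7 = 33.9847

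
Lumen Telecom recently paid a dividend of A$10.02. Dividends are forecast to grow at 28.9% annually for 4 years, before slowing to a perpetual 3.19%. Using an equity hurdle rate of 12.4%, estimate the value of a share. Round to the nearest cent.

Two-stage DDM. Project D₁…D_4 at 0.289, terminal growth 0.0319, discount at r = 0.124.
D_1 = 12.9158
D_2 = 16.6484
D_3 = 21.4598
D_4 = 27.6617
Terminal value at t=4: TV = D_5/(r−g) = 28.5441/(0.124−0.0319) = 309.9255
P₀ = 12.9158/(1+0.124)^1 + 16.6484/(1+0.124)^2 + 21.4598/(1+0.124)^3 + 27.6617/(1+0.124)^4 + 309.9255/(1+0.124)^4 = 251.2859

A$251.29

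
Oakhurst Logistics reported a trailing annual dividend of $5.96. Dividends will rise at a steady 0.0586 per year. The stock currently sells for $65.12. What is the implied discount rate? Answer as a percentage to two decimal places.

Rearranging the constant-growth DDM: r = D₁/P₀ + g.
D₁ = 5.96 × (1 + 0.0586) = 6.3093.
r = 6.3093 / 65.12 + 0.0586 = 0.09689 + 0.0586 = 0.15549

15.55%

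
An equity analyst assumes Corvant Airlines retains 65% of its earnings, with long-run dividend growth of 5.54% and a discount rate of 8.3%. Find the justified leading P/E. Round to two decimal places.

12.68

Payout ratio b = 1 − 0.65 = 0.35.
Justified leading P/E = b/(r−g) = 0.35/(0.083−0.0554) = 12.6812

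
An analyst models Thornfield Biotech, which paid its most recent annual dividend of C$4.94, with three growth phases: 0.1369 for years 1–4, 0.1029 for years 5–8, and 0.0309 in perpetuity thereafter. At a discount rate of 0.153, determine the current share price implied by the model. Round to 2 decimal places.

C$68.82

Three-stage DDM. Project D₁…D_8; terminal Gordon value at t=8 with g = 0.0309; discount at r = 0.153.
D_1 = 5.6163
D_2 = 6.3852
D_3 = 7.2593
D_4 = 8.2531
D_5 = 9.1023
D_6 = 10.0389
D_7 = 11.0720
D_8 = 12.2113
TV_8 = 12.5886/(0.153−0.0309) = 103.1007
P₀ = Σ Dₜ/(1+r)ᵗ + TV_8/(1+r)^8 = 68.8247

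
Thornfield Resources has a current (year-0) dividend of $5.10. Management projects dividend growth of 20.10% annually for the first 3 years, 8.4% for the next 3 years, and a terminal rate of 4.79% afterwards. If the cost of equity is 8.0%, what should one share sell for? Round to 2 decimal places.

Three-stage DDM. Project D₁…D_6; terminal Gordon value at t=6 with g = 0.0479; discount at r = 0.08.
D_1 = 6.1251
D_2 = 7.3562
D_3 = 8.8349
D_4 = 9.5770
D_5 = 10.3814
D_6 = 11.2535
TV_6 = 11.7925/(0.08−0.0479) = 367.3684
P₀ = Σ Dₜ/(1+r)ᵗ + TV_6/(1+r)^6 = 271.6924

$271.69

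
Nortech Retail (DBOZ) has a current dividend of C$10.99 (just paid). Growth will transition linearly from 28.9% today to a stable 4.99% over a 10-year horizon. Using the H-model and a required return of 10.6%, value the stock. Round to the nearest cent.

C$439.87

H-model: P₀ = D₀[(1+g_L) + H(g_S−g_L)]/(r−g_L), with H = 10/2 = 5.
P₀ = 10.99 × [(1+0.0499) + 5×(0.289−0.0499)] / (0.106−0.0499)
   = 10.99 × 2.2454 / 0.0561 = 439.8743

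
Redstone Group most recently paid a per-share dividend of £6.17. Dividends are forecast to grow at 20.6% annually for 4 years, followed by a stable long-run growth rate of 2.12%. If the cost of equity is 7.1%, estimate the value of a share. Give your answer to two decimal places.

Two-stage DDM. Project D₁…D_4 at 0.206, terminal growth 0.0212, discount at r = 0.071.
D_1 = 7.4410
D_2 = 8.9739
D_3 = 10.8225
D_4 = 13.0519
Terminal value at t=4: TV = D_5/(r−g) = 13.3286/(0.071−0.0212) = 267.6430
P₀ = 7.4410/(1+0.071)^1 + 8.9739/(1+0.071)^2 + 10.8225/(1+0.071)^3 + 13.0519/(1+0.071)^4 + 267.6430/(1+0.071)^4 = 236.9230

£236.92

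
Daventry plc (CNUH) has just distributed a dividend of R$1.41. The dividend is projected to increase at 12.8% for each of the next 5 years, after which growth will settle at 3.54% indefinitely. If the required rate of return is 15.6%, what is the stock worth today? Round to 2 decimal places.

Two-stage DDM. Project D₁…D_5 at 0.128, terminal growth 0.0354, discount at r = 0.156.
D_1 = 1.5905
D_2 = 1.7941
D_3 = 2.0237
D_4 = 2.2827
D_5 = 2.5749
Terminal value at t=5: TV = D_6/(r−g) = 2.6661/(0.156−0.0354) = 22.1068
P₀ = 1.5905/(1+0.156)^1 + 1.7941/(1+0.156)^2 + 2.0237/(1+0.156)^3 + 2.2827/(1+0.156)^4 + 2.5749/(1+0.156)^5 + 22.1068/(1+0.156)^5 = 17.2627

R$17.26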